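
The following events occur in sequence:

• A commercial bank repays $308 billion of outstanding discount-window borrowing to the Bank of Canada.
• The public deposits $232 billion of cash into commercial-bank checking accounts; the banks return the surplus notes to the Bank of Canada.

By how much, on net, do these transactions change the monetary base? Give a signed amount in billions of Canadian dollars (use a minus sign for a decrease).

-$308 billion

Discount-window repayment $308 billion: Bank of Canada balance sheet contracts → −$308B.
Currency deposit $232 billion: just a shift between currency and reserves — both are base money → 0.
Net: −308 + 0 = -$308 billion.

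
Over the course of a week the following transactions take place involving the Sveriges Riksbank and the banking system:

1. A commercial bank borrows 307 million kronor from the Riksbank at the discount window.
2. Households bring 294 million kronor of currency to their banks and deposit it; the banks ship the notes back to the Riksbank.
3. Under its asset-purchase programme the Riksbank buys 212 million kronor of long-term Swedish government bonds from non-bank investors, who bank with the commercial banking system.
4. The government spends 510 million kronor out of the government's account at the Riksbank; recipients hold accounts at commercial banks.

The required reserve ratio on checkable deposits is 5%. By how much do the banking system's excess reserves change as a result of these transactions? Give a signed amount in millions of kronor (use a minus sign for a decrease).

+1272.2 million

Discount-window loan 307 million kronor: reserves +307M, deposits 0.
Currency deposit 294 million kronor: reserves +294M, deposits +294M.
Asset purchase (from non-banks) 212 million kronor: reserves +212M, deposits +212M.
Government spending 510 million kronor: reserves +510M, deposits +510M.
Totals: Δreserves = +1323M, Δdeposits = +1016M.
Δrequired reserves = 5% × +1016M = +50.8M.
Δexcess reserves = Δreserves − Δrequired = +1323M − (+50.8M) = +1272.2 million.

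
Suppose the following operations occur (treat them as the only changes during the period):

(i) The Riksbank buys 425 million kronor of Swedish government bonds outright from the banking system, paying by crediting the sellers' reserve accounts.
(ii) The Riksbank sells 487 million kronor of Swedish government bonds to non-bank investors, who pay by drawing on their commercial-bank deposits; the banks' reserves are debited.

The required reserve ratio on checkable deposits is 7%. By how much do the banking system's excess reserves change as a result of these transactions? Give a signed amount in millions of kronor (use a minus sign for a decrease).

OMO purchase (from banks) 425 million kronor: reserves +425M, deposits 0.
Asset sale (to non-banks) 487 million kronor: reserves −487M, deposits −487M.
Totals: Δreserves = −62M, Δdeposits = −487M.
Δrequired reserves = 7% × −487M = −34.09M.
Δexcess reserves = Δreserves − Δrequired = −62M − (−34.09M) = -27.91 million.

-27.91 million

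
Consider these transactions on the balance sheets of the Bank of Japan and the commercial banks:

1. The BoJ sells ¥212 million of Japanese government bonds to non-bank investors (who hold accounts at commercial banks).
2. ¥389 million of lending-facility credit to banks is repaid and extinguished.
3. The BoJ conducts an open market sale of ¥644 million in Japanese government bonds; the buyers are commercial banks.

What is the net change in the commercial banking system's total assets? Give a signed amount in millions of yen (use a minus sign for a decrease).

-¥601 million

BoJ balance sheet:
  Assets:      Securities −¥856M, Loans to banks −¥389M
  Liabilities: Bank reserves −¥1245M
Commercial banking system:
  Assets:      Reserves at CB −¥1245M, Securities +¥644M
  Liabilities: Checkable deposits −¥212M, Borrowings from CB −¥389M
Change in total bank assets = -¥601 million.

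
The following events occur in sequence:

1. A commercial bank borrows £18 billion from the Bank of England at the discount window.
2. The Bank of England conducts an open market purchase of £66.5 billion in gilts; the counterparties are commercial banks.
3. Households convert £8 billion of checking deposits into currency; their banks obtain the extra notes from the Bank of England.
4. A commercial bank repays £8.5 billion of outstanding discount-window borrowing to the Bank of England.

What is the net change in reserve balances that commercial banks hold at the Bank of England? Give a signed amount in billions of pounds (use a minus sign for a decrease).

Bank of England balance sheet:
  Assets:      Securities +£66.5B, Loans to banks +£9.5B
  Liabilities: Bank reserves +£68B, Currency in circulation +£8B
Commercial banking system:
  Assets:      Reserves at CB +£68B, Securities −£66.5B
  Liabilities: Checkable deposits −£8B, Borrowings from CB +£9.5B
So the change in reserve balances that commercial banks hold at the Bank of England is +£68 billion.

+£68 billion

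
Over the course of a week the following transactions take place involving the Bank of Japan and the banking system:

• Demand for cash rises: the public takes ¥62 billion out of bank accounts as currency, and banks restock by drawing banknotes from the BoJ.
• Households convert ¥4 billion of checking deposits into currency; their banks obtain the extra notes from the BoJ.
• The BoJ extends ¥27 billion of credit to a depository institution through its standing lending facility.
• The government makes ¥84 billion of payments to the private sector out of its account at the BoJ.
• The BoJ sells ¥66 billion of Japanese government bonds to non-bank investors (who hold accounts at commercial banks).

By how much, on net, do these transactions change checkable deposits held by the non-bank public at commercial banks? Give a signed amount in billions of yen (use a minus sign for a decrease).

-¥48 billion

Currency withdrawal ¥62 billion: non-bank counterparties' bank balances fall → −¥62B.
Currency withdrawal ¥4 billion: non-bank counterparties' bank balances fall → −¥4B.
Discount-window loan ¥27 billion: the counterparty is a bank, so public deposits are unchanged → 0.
Government spending ¥84 billion: non-bank counterparties' bank balances rise → +¥84B.
Asset sale (to non-banks) ¥66 billion: non-bank counterparties' bank balances fall → −¥66B.
Net: −62 − 4 + 0 + 84 − 66 = -¥48 billion.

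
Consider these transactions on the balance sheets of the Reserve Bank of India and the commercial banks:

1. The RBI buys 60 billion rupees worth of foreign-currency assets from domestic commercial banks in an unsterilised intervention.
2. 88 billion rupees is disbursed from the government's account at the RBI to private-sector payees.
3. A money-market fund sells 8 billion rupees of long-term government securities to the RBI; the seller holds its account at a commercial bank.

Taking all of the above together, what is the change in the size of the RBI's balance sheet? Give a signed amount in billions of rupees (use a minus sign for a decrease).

FX purchase 60 billion rupees: an RBI asset is acquired → +60B.
Government spending 88 billion rupees: only the composition of liabilities changes → 0.
Asset purchase (from non-banks) 8 billion rupees: an RBI asset is acquired → +8B.
Net: 60 + 0 + 8 = +68 billion.

+68 billion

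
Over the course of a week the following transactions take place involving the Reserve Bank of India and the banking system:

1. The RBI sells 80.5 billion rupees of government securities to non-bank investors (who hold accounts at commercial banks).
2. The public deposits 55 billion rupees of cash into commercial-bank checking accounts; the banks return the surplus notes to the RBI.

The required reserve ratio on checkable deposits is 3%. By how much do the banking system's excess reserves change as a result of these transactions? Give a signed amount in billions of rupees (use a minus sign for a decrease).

Asset sale (to non-banks) 80.5 billion rupees: reserves −80.5B, deposits −80.5B.
Currency deposit 55 billion rupees: reserves +55B, deposits +55B.
Totals: Δreserves = −25.5B, Δdeposits = −25.5B.
Δrequired reserves = 3% × −25.5B = −0.765B.
Δexcess reserves = Δreserves − Δrequired = −25.5B − (−0.765B) = -24.735 billion.

-24.735 billion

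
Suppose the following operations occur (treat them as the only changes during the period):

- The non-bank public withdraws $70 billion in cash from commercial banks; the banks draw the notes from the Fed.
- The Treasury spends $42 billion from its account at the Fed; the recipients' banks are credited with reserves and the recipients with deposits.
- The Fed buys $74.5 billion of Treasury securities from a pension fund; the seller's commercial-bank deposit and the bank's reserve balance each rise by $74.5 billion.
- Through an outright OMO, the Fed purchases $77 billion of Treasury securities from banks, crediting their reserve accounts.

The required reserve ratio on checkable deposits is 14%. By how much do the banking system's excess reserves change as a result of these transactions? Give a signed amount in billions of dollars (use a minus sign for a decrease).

+$116.99 billion

Currency withdrawal $70 billion: reserves −$70B, deposits −$70B.
Government spending $42 billion: reserves +$42B, deposits +$42B.
Asset purchase (from non-banks) $74.5 billion: reserves +$74.5B, deposits +$74.5B.
OMO purchase (from banks) $77 billion: reserves +$77B, deposits 0.
Totals: Δreserves = +$123.5B, Δdeposits = +$46.5B.
Δrequired reserves = 14% × +$46.5B = +$6.51B.
Δexcess reserves = Δreserves − Δrequired = +$123.5B − (+$6.51B) = +$116.99 billion.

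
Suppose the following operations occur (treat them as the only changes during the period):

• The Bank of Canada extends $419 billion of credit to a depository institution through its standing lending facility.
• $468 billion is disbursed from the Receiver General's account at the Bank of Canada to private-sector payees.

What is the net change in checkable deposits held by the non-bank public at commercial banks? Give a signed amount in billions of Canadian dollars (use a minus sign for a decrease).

+$468 billion

Bank of Canada balance sheet:
  Assets:      Loans to banks +$419B
  Liabilities: Bank reserves +$887B, Government deposits −$468B
Commercial banking system:
  Assets:      Reserves at CB +$887B
  Liabilities: Checkable deposits +$468B, Borrowings from CB +$419B
So the change in checkable deposits held by the non-bank public at commercial banks is +$468 billion.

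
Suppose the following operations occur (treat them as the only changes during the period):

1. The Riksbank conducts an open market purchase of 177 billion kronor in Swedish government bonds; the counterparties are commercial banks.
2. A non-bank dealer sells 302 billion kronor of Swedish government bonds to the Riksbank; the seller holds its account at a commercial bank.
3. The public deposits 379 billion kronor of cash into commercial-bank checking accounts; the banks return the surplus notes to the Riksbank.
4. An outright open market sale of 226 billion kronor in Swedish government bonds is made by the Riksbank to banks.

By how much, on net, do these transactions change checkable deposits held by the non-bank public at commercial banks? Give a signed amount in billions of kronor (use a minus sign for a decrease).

+681 billion

OMO purchase (from banks) 177 billion kronor: the counterparty is a bank, so public deposits are unchanged → 0.
Asset purchase (from non-banks) 302 billion kronor: non-bank counterparties' bank balances rise → +302B.
Currency deposit 379 billion kronor: non-bank counterparties' bank balances rise → +379B.
OMO sale (to banks) 226 billion kronor: the counterparty is a bank, so public deposits are unchanged → 0.
Net: 0 + 302 + 379 + 0 = +681 billion.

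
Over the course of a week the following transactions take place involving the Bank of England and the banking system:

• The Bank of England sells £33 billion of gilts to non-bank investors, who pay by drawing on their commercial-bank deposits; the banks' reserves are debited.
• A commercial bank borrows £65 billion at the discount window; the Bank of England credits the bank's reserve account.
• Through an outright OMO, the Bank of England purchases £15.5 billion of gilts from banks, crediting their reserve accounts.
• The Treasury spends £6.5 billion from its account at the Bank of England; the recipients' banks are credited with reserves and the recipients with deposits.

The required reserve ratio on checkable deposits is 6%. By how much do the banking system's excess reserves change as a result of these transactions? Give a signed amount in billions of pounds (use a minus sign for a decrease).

+£55.59 billion

Asset sale (to non-banks) £33 billion: reserves −£33B, deposits −£33B.
Discount-window loan £65 billion: reserves +£65B, deposits 0.
OMO purchase (from banks) £15.5 billion: reserves +£15.5B, deposits 0.
Government spending £6.5 billion: reserves +£6.5B, deposits +£6.5B.
Totals: Δreserves = +£54B, Δdeposits = −£26.5B.
Δrequired reserves = 6% × −£26.5B = −£1.59B.
Δexcess reserves = Δreserves − Δrequired = +£54B − (−£1.59B) = +£55.59 billion.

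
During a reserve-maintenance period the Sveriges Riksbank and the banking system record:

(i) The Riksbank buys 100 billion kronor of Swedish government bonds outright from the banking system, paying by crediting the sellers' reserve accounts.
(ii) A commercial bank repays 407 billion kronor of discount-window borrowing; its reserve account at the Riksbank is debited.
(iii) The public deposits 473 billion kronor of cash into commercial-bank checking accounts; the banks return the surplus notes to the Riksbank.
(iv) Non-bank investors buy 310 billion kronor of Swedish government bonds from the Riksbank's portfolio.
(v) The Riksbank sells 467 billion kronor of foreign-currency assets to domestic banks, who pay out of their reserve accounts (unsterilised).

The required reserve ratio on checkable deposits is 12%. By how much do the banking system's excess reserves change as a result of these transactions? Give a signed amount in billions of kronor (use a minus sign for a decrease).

-630.56 billion

OMO purchase (from banks) 100 billion kronor: reserves +100B, deposits 0.
Discount-window repayment 407 billion kronor: reserves −407B, deposits 0.
Currency deposit 473 billion kronor: reserves +473B, deposits +473B.
Asset sale (to non-banks) 310 billion kronor: reserves −310B, deposits −310B.
FX sale 467 billion kronor: reserves −467B, deposits 0.
Totals: Δreserves = −611B, Δdeposits = +163B.
Δrequired reserves = 12% × +163B = +19.56B.
Δexcess reserves = Δreserves − Δrequired = −611B − (+19.56B) = -630.56 billion.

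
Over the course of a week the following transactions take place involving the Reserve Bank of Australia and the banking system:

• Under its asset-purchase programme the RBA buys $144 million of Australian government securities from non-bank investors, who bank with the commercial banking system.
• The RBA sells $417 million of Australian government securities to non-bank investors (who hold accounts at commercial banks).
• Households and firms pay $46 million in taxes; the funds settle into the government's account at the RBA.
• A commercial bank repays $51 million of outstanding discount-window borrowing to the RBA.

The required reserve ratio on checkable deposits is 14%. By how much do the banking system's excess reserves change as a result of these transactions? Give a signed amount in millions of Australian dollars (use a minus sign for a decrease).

-$325.34 million

Asset purchase (from non-banks) $144 million: reserves +$144M, deposits +$144M.
Asset sale (to non-banks) $417 million: reserves −$417M, deposits −$417M.
Government account inflow $46 million: reserves −$46M, deposits −$46M.
Discount-window repayment $51 million: reserves −$51M, deposits 0.
Totals: Δreserves = −$370M, Δdeposits = −$319M.
Δrequired reserves = 14% × −$319M = −$44.66M.
Δexcess reserves = Δreserves − Δrequired = −$370M − (−$44.66M) = -$325.34 million.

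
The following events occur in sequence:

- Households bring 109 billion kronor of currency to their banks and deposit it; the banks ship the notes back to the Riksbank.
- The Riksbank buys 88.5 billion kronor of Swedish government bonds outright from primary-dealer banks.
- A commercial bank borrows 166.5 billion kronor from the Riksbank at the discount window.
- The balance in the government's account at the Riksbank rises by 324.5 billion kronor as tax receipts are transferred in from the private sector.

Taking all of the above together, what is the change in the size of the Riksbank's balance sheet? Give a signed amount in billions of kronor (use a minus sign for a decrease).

Riksbank balance sheet:
  Assets:      Securities +88.5B, Loans to banks +166.5B
  Liabilities: Bank reserves +39.5B, Currency in circulation −109B, Government deposits +324.5B
Commercial banking system:
  Assets:      Reserves at CB +39.5B, Securities −88.5B
  Liabilities: Checkable deposits −215.5B, Borrowings from CB +166.5B
Change in total Riksbank assets = +255 billion.

+255 billion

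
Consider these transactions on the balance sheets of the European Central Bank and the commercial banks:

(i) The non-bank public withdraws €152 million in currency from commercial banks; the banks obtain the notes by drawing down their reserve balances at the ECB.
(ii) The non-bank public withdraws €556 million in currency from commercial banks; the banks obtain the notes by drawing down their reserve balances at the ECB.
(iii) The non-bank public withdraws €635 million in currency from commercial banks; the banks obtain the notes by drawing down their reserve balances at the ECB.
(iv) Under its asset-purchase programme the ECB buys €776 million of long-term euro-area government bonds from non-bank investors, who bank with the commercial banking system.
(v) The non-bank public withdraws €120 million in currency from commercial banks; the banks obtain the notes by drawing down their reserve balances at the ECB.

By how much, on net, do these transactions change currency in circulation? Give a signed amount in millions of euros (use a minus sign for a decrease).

Currency withdrawal €152 million: notes leave the central bank → +€152M.
Currency withdrawal €556 million: notes leave the central bank → +€556M.
Currency withdrawal €635 million: notes leave the central bank → +€635M.
Asset purchase (from non-banks) €776 million: no currency enters or leaves circulation → 0.
Currency withdrawal €120 million: notes leave the central bank → +€120M.
Net: 152 + 556 + 635 + 0 + 120 = +€1463 million.

+€1463 million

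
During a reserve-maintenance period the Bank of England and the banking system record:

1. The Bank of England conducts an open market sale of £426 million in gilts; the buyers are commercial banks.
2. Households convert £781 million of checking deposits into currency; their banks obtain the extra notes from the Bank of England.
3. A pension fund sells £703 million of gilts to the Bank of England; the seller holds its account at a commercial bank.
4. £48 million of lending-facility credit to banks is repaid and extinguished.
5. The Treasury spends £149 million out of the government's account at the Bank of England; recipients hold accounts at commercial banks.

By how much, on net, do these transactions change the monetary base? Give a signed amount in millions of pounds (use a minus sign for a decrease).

Bank of England balance sheet:
  Assets:      Securities +£277M, Loans to banks −£48M
  Liabilities: Bank reserves −£403M, Currency in circulation +£781M, Government deposits −£149M
Monetary base = currency + reserves: +£781M + (−£403M) = +£378 million.

+£378 million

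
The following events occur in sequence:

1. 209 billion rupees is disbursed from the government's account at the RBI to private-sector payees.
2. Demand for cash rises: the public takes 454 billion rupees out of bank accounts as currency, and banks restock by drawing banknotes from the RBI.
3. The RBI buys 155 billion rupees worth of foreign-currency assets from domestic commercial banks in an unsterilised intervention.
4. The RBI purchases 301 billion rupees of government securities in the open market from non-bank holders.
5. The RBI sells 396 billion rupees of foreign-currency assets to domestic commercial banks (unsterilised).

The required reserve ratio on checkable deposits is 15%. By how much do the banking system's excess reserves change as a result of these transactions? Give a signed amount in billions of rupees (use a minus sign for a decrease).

-193.4 billion

Government spending 209 billion rupees: reserves +209B, deposits +209B.
Currency withdrawal 454 billion rupees: reserves −454B, deposits −454B.
FX purchase 155 billion rupees: reserves +155B, deposits 0.
Asset purchase (from non-banks) 301 billion rupees: reserves +301B, deposits +301B.
FX sale 396 billion rupees: reserves −396B, deposits 0.
Totals: Δreserves = −185B, Δdeposits = +56B.
Δrequired reserves = 15% × +56B = +8.4B.
Δexcess reserves = Δreserves − Δrequired = −185B − (+8.4B) = -193.4 billion.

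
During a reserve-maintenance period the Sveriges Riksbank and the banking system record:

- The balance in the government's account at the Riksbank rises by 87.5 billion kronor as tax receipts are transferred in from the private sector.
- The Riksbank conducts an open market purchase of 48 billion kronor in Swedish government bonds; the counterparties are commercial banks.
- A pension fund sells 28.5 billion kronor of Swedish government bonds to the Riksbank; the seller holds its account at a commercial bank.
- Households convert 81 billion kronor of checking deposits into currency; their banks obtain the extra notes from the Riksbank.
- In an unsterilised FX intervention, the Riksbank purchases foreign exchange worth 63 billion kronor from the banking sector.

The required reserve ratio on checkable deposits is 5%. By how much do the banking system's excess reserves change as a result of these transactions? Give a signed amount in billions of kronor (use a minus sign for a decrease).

-22 billion

Government account inflow 87.5 billion kronor: reserves −87.5B, deposits −87.5B.
OMO purchase (from banks) 48 billion kronor: reserves +48B, deposits 0.
Asset purchase (from non-banks) 28.5 billion kronor: reserves +28.5B, deposits +28.5B.
Currency withdrawal 81 billion kronor: reserves −81B, deposits −81B.
FX purchase 63 billion kronor: reserves +63B, deposits 0.
Totals: Δreserves = −29B, Δdeposits = −140B.
Δrequired reserves = 5% × −140B = −7B.
Δexcess reserves = Δreserves − Δrequired = −29B − (−7B) = -22 billion.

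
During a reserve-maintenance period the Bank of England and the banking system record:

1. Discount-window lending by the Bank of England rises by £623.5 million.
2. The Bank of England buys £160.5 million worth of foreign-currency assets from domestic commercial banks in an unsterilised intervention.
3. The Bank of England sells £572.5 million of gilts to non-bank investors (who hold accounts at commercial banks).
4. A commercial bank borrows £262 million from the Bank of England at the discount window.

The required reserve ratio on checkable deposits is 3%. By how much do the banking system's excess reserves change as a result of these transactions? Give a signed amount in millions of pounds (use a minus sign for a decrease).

Discount-window loan £623.5 million: reserves +£623.5M, deposits 0.
FX purchase £160.5 million: reserves +£160.5M, deposits 0.
Asset sale (to non-banks) £572.5 million: reserves −£572.5M, deposits −£572.5M.
Discount-window loan £262 million: reserves +£262M, deposits 0.
Totals: Δreserves = +£473.5M, Δdeposits = −£572.5M.
Δrequired reserves = 3% × −£572.5M = −£17.175M.
Δexcess reserves = Δreserves − Δrequired = +£473.5M − (−£17.175M) = +£490.675 million.

+£490.675 million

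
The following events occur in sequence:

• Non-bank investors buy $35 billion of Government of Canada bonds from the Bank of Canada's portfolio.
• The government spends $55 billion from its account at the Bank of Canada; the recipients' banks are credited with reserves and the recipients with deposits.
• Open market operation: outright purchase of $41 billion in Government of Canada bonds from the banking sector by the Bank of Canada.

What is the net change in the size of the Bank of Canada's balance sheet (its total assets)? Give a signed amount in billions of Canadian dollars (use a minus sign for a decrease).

Bank of Canada balance sheet:
  Assets:      Securities +$6B
  Liabilities: Bank reserves +$61B, Government deposits −$55B
Commercial banking system:
  Assets:      Reserves at CB +$61B, Securities −$41B
  Liabilities: Checkable deposits +$20B
Change in total Bank of Canada assets = +$6 billion.

+$6 billion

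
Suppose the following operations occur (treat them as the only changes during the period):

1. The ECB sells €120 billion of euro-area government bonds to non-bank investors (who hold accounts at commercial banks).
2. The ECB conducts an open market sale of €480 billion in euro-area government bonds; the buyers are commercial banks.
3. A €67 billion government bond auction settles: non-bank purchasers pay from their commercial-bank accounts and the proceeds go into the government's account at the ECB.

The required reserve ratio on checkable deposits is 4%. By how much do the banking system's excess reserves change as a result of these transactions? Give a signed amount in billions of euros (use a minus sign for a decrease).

Asset sale (to non-banks) €120 billion: reserves −€120B, deposits −€120B.
OMO sale (to banks) €480 billion: reserves −€480B, deposits 0.
Government account inflow €67 billion: reserves −€67B, deposits −€67B.
Totals: Δreserves = −€667B, Δdeposits = −€187B.
Δrequired reserves = 4% × −€187B = −€7.48B.
Δexcess reserves = Δreserves − Δrequired = −€667B − (−€7.48B) = -€659.52 billion.

-€659.52 billion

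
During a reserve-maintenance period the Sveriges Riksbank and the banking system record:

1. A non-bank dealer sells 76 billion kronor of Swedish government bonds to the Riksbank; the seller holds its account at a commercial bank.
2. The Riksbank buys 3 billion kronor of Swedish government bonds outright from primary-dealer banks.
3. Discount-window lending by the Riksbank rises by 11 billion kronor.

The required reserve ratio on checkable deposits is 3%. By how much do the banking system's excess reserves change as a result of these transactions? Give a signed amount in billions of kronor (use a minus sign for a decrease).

+87.72 billion

Asset purchase (from non-banks) 76 billion kronor: reserves +76B, deposits +76B.
OMO purchase (from banks) 3 billion kronor: reserves +3B, deposits 0.
Discount-window loan 11 billion kronor: reserves +11B, deposits 0.
Totals: Δreserves = +90B, Δdeposits = +76B.
Δrequired reserves = 3% × +76B = +2.28B.
Δexcess reserves = Δreserves − Δrequired = +90B − (+2.28B) = +87.72 billion.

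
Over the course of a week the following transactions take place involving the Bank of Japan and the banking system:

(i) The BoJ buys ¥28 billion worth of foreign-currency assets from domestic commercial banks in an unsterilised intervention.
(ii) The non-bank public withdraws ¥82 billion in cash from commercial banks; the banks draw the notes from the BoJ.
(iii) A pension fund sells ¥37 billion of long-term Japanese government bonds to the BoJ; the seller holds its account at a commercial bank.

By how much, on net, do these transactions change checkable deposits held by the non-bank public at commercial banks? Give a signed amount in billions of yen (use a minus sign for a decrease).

-¥45 billion

BoJ balance sheet:
  Assets:      Securities +¥37B, Foreign assets +¥28B
  Liabilities: Bank reserves −¥17B, Currency in circulation +¥82B
Commercial banking system:
  Assets:      Reserves at CB −¥17B, Foreign assets −¥28B
  Liabilities: Checkable deposits −¥45B
So the change in checkable deposits held by the non-bank public at commercial banks is -¥45 billion.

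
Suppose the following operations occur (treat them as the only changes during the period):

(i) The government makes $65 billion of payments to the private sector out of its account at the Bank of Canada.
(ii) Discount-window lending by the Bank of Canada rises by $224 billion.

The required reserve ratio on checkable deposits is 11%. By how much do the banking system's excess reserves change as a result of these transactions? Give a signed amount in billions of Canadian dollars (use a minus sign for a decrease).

Government spending $65 billion: reserves +$65B, deposits +$65B.
Discount-window loan $224 billion: reserves +$224B, deposits 0.
Totals: Δreserves = +$289B, Δdeposits = +$65B.
Δrequired reserves = 11% × +$65B = +$7.15B.
Δexcess reserves = Δreserves − Δrequired = +$289B − (+$7.15B) = +$281.85 billion.

+$281.85 billion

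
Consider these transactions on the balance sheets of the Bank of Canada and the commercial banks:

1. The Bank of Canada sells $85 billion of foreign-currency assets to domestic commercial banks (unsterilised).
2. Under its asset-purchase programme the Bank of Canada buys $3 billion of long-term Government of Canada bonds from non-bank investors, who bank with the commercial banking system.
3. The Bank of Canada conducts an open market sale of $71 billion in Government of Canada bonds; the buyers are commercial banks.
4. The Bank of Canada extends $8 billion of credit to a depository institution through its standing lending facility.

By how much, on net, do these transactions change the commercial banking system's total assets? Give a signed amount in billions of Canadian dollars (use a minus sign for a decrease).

+$11 billion

Bank of Canada balance sheet:
  Assets:      Securities −$68B, Loans to banks +$8B, Foreign assets −$85B
  Liabilities: Bank reserves −$145B
Commercial banking system:
  Assets:      Reserves at CB −$145B, Securities +$71B, Foreign assets +$85B
  Liabilities: Checkable deposits +$3B, Borrowings from CB +$8B
Change in total bank assets = +$11 billion.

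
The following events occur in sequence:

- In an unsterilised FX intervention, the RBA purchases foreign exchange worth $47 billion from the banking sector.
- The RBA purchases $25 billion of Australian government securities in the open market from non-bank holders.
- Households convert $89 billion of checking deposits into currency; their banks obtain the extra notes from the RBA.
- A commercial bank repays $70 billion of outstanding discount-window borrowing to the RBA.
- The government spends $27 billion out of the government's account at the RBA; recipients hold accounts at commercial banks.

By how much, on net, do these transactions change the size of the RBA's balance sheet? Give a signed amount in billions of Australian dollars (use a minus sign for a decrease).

+$2 billion

RBA balance sheet:
  Assets:      Securities +$25B, Loans to banks −$70B, Foreign assets +$47B
  Liabilities: Bank reserves −$60B, Currency in circulation +$89B, Government deposits −$27B
Commercial banking system:
  Assets:      Reserves at CB −$60B, Foreign assets −$47B
  Liabilities: Checkable deposits −$37B, Borrowings from CB −$70B
Change in total RBA assets = +$2 billion.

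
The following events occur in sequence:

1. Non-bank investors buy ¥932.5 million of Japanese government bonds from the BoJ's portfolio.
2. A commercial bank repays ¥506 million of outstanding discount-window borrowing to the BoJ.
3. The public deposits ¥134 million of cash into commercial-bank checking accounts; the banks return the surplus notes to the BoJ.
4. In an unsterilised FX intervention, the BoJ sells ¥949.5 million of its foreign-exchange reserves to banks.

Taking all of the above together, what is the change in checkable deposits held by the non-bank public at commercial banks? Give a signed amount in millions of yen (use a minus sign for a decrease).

-¥798.5 million

BoJ balance sheet:
  Assets:      Securities −¥932.5M, Loans to banks −¥506M, Foreign assets −¥949.5M
  Liabilities: Bank reserves −¥2254M, Currency in circulation −¥134M
Commercial banking system:
  Assets:      Reserves at CB −¥2254M, Foreign assets +¥949.5M
  Liabilities: Checkable deposits −¥798.5M, Borrowings from CB −¥506M
So the change in checkable deposits held by the non-bank public at commercial banks is -¥798.5 million.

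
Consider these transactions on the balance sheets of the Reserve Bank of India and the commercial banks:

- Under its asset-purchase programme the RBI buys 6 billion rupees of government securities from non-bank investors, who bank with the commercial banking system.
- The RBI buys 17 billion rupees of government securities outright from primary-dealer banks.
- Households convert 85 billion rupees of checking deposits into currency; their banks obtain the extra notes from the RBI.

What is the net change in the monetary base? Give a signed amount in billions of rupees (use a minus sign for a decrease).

+23 billion

RBI balance sheet:
  Assets:      Securities +23B
  Liabilities: Bank reserves −62B, Currency in circulation +85B
Commercial banking system:
  Assets:      Reserves at CB −62B, Securities −17B
  Liabilities: Checkable deposits −79B
Monetary base = currency + reserves: +85B + (−62B) = +23 billion.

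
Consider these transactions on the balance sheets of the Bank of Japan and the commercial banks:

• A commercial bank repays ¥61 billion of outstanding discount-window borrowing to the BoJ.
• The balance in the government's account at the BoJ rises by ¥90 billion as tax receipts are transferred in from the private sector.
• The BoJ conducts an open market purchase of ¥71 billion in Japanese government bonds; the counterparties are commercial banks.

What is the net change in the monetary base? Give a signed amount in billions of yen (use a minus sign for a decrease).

-¥80 billion

Discount-window repayment ¥61 billion: BoJ balance sheet contracts → −¥61B.
Government account inflow ¥90 billion: reserves shift to a non-base liability → −¥90B.
OMO purchase (from banks) ¥71 billion: BoJ balance sheet expands → +¥71B.
Net: −61 − 90 + 71 = -¥80 billion.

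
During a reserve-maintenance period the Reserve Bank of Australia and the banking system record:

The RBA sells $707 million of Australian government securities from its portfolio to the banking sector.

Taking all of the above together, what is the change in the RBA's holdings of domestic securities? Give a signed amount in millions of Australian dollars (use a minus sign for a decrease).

-$707 million

RBA balance sheet:
  Assets:      Securities −$707M
  Liabilities: Bank reserves −$707M
Commercial banking system:
  Assets:      Reserves at CB −$707M, Securities +$707M
  Liabilities: no change
So the change in the RBA's holdings of domestic securities is -$707 million.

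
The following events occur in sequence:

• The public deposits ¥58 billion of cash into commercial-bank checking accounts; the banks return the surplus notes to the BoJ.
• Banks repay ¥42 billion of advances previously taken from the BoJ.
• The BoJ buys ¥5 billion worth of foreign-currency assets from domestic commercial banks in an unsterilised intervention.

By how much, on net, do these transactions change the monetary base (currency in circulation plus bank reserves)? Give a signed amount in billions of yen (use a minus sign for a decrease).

-¥37 billion

BoJ balance sheet:
  Assets:      Loans to banks −¥42B, Foreign assets +¥5B
  Liabilities: Bank reserves +¥21B, Currency in circulation −¥58B
Commercial banking system:
  Assets:      Reserves at CB +¥21B, Foreign assets −¥5B
  Liabilities: Checkable deposits +¥58B, Borrowings from CB −¥42B
Monetary base = currency + reserves: −¥58B + (+¥21B) = -¥37 billion.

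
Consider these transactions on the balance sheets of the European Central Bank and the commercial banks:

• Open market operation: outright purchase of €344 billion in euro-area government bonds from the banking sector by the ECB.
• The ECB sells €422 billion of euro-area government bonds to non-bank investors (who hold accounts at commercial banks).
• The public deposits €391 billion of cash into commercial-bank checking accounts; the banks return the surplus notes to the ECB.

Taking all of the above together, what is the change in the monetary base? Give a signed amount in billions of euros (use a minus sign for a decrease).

-€78 billion

ECB balance sheet:
  Assets:      Securities −€78B
  Liabilities: Bank reserves +€313B, Currency in circulation −€391B
Monetary base = currency + reserves: −€391B + (+€313B) = -€78 billion.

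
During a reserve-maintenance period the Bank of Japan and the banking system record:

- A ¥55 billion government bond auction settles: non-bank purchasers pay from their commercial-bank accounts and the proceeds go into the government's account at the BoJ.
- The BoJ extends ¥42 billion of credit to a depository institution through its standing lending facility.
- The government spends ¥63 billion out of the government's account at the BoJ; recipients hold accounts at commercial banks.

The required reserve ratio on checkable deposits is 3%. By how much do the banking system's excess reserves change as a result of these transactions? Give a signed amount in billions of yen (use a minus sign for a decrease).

Government account inflow ¥55 billion: reserves −¥55B, deposits −¥55B.
Discount-window loan ¥42 billion: reserves +¥42B, deposits 0.
Government spending ¥63 billion: reserves +¥63B, deposits +¥63B.
Totals: Δreserves = +¥50B, Δdeposits = +¥8B.
Δrequired reserves = 3% × +¥8B = +¥0.24B.
Δexcess reserves = Δreserves − Δrequired = +¥50B − (+¥0.24B) = +¥49.76 billion.

+¥49.76 billion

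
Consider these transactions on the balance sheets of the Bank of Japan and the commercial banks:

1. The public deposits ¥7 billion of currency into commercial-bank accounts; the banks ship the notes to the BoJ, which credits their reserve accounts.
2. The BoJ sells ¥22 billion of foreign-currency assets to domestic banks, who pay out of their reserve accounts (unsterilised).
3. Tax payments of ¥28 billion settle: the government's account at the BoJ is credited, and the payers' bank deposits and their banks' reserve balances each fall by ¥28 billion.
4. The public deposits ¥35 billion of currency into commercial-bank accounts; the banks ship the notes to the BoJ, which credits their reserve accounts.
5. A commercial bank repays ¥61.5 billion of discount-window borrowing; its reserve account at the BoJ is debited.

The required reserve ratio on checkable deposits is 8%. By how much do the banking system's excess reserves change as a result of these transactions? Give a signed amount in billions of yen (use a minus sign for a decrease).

-¥70.62 billion

Currency deposit ¥7 billion: reserves +¥7B, deposits +¥7B.
FX sale ¥22 billion: reserves −¥22B, deposits 0.
Government account inflow ¥28 billion: reserves −¥28B, deposits −¥28B.
Currency deposit ¥35 billion: reserves +¥35B, deposits +¥35B.
Discount-window repayment ¥61.5 billion: reserves −¥61.5B, deposits 0.
Totals: Δreserves = −¥69.5B, Δdeposits = +¥14B.
Δrequired reserves = 8% × +¥14B = +¥1.12B.
Δexcess reserves = Δreserves − Δrequired = −¥69.5B − (+¥1.12B) = -¥70.62 billion.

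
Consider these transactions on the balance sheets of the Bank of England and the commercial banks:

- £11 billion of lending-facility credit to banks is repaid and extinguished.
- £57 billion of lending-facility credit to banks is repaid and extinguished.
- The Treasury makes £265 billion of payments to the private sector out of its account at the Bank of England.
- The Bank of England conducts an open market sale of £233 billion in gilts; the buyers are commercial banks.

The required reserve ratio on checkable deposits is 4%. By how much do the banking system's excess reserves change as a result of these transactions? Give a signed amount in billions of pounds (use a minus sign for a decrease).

-£46.6 billion

Discount-window repayment £11 billion: reserves −£11B, deposits 0.
Discount-window repayment £57 billion: reserves −£57B, deposits 0.
Government spending £265 billion: reserves +£265B, deposits +£265B.
OMO sale (to banks) £233 billion: reserves −£233B, deposits 0.
Totals: Δreserves = −£36B, Δdeposits = +£265B.
Δrequired reserves = 4% × +£265B = +£10.6B.
Δexcess reserves = Δreserves − Δrequired = −£36B − (+£10.6B) = -£46.6 billion.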